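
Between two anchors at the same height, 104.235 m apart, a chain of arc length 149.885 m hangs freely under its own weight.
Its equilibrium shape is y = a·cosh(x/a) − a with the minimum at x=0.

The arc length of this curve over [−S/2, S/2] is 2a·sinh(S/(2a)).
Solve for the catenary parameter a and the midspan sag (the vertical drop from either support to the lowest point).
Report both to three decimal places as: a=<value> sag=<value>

a=34.081 sag=48.247

seed: a₀ = √(S³/(24(L−S))) = √(104.235³/(24·45.650)) = 32.150990
iter 1: u=1.621023  f(a)=+6.387e+00  f'(a)=-3.659e+00  a ← 32.150990 − (+6.387e+00/-3.659e+00) = 33.896337
iter 2: u=1.537556  f(a)=+5.570e-01  f'(a)=-3.047e+00  a ← 33.896337 − (+5.570e-01/-3.047e+00) = 34.079150
iter 3: u=1.529308  f(a)=+5.129e-03  f'(a)=-2.991e+00  a ← 34.079150 − (+5.129e-03/-2.991e+00) = 34.080865
iter 4: u=1.529231  f(a)=+4.439e-07  f'(a)=-2.990e+00  a ← 34.080865 − (+4.439e-07/-2.990e+00) = 34.080865
iter 5: u=1.529231  f(a)=+0.000e+00  f'(a)=-2.990e+00  a ← 34.080865 − (+0.000e+00/-2.990e+00) = 34.080865
converged: |Δa| < 1e-12 after 5 iterations
sag = a·(cosh(S/(2a)) − 1) = 34.080865·(cosh(1.529231) − 1) = 48.247038
T_max/T_min = cosh(S/(2a)) = 2.415664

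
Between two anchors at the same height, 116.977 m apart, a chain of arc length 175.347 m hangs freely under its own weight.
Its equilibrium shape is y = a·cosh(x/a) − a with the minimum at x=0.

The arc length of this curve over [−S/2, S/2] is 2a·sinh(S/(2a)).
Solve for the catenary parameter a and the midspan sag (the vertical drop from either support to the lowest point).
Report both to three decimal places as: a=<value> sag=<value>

a=36.089 sag=58.722

seed: a₀ = √(S³/(24(L−S))) = √(116.977³/(24·58.370)) = 33.802611
iter 1: u=1.730295  f(a)=+9.387e+00  f'(a)=-4.604e+00  a ← 33.802611 − (+9.387e+00/-4.604e+00) = 35.841341
iter 2: u=1.631873  f(a)=+9.163e-01  f'(a)=-3.746e+00  a ← 35.841341 − (+9.163e-01/-3.746e+00) = 36.085975
iter 3: u=1.620810  f(a)=+1.082e-02  f'(a)=-3.658e+00  a ← 36.085975 − (+1.082e-02/-3.658e+00) = 36.088932
iter 4: u=1.620677  f(a)=+1.547e-06  f'(a)=-3.657e+00  a ← 36.088932 − (+1.547e-06/-3.657e+00) = 36.088933
iter 5: u=1.620677  f(a)=+5.684e-14  f'(a)=-3.657e+00  a ← 36.088933 − (+5.684e-14/-3.657e+00) = 36.088933
converged: |Δa| < 1e-12 after 5 iterations
sag = a·(cosh(S/(2a)) − 1) = 36.088933·(cosh(1.620677) − 1) = 58.721687
T_max/T_min = cosh(S/(2a)) = 2.627138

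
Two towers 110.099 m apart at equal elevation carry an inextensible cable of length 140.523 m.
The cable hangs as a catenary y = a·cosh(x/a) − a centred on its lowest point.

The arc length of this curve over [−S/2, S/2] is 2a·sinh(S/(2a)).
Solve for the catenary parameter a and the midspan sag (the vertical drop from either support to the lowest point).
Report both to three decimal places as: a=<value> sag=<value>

a=44.423 sag=38.704

seed: a₀ = √(S³/(24(L−S))) = √(110.099³/(24·30.424)) = 42.752477
iter 1: u=1.287633  f(a)=+2.624e+00  f'(a)=-1.674e+00  a ← 42.752477 − (+2.624e+00/-1.674e+00) = 44.320332
iter 2: u=1.242082  f(a)=+1.513e-01  f'(a)=-1.486e+00  a ← 44.320332 − (+1.513e-01/-1.486e+00) = 44.422135
iter 3: u=1.239236  f(a)=+5.706e-04  f'(a)=-1.475e+00  a ← 44.422135 − (+5.706e-04/-1.475e+00) = 44.422522
iter 4: u=1.239225  f(a)=+8.187e-09  f'(a)=-1.475e+00  a ← 44.422522 − (+8.187e-09/-1.475e+00) = 44.422522
iter 5: u=1.239225  f(a)=+2.842e-14  f'(a)=-1.475e+00  a ← 44.422522 − (+2.842e-14/-1.475e+00) = 44.422522
converged: |Δa| < 1e-12 after 5 iterations
sag = a·(cosh(S/(2a)) − 1) = 44.422522·(cosh(1.239225) − 1) = 38.704121
T_max/T_min = cosh(S/(2a)) = 1.871272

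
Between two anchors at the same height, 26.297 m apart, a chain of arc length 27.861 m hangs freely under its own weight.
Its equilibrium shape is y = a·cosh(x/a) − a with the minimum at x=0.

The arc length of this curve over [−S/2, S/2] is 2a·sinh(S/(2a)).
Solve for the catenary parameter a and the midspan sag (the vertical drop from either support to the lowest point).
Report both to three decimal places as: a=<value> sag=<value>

seed: a₀ = √(S³/(24(L−S))) = √(26.297³/(24·1.564)) = 22.010774
iter 1: u=0.597367  f(a)=+2.814e-02  f'(a)=-1.472e-01  a ← 22.010774 − (+2.814e-02/-1.472e-01) = 22.201905
iter 2: u=0.592224  f(a)=+3.708e-04  f'(a)=-1.434e-01  a ← 22.201905 − (+3.708e-04/-1.434e-01) = 22.204490
iter 3: u=0.592155  f(a)=+6.627e-08  f'(a)=-1.433e-01  a ← 22.204490 − (+6.627e-08/-1.433e-01) = 22.204491
iter 4: u=0.592155  f(a)=+7.105e-15  f'(a)=-1.433e-01  a ← 22.204491 − (+7.105e-15/-1.433e-01) = 22.204491
converged: |Δa| < 1e-12 after 4 iterations
sag = a·(cosh(S/(2a)) − 1) = 22.204491·(cosh(0.592155) − 1) = 4.008068
T_max/T_min = cosh(S/(2a)) = 1.180507

a=22.204 sag=4.008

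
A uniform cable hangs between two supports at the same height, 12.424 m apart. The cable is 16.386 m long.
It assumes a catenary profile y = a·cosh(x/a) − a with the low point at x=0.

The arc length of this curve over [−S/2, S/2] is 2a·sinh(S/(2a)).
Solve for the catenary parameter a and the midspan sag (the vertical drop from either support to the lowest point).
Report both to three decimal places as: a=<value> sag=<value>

a=4.692 sag=4.750

seed: a₀ = √(S³/(24(L−S))) = √(12.424³/(24·3.962)) = 4.490858
iter 1: u=1.383255  f(a)=+3.968e-01  f'(a)=-2.126e+00  a ← 4.490858 − (+3.968e-01/-2.126e+00) = 4.677490
iter 2: u=1.328063  f(a)=+2.607e-02  f'(a)=-1.855e+00  a ← 4.677490 − (+2.607e-02/-1.855e+00) = 4.691547
iter 3: u=1.324084  f(a)=+1.301e-04  f'(a)=-1.836e+00  a ← 4.691547 − (+1.301e-04/-1.836e+00) = 4.691618
iter 4: u=1.324064  f(a)=+3.276e-09  f'(a)=-1.836e+00  a ← 4.691618 − (+3.276e-09/-1.836e+00) = 4.691618
iter 5: u=1.324064  f(a)=+0.000e+00  f'(a)=-1.836e+00  a ← 4.691618 − (+0.000e+00/-1.836e+00) = 4.691618
converged: |Δa| < 1e-12 after 5 iterations
sag = a·(cosh(S/(2a)) − 1) = 4.691618·(cosh(1.324064) − 1) = 4.749597
T_max/T_min = cosh(S/(2a)) = 2.012358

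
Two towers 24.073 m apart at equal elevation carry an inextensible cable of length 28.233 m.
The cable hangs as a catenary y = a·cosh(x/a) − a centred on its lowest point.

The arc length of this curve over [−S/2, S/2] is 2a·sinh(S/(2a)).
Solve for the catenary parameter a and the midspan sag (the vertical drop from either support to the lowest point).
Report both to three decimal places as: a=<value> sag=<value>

seed: a₀ = √(S³/(24(L−S))) = √(24.073³/(24·4.160)) = 11.820696
iter 1: u=1.018256  f(a)=+2.211e-01  f'(a)=-7.796e-01  a ← 11.820696 − (+2.211e-01/-7.796e-01) = 12.104264
iter 2: u=0.994402  f(a)=+8.205e-03  f'(a)=-7.227e-01  a ← 12.104264 − (+8.205e-03/-7.227e-01) = 12.115618
iter 3: u=0.993470  f(a)=+1.227e-05  f'(a)=-7.205e-01  a ← 12.115618 − (+1.227e-05/-7.205e-01) = 12.115635
iter 4: u=0.993468  f(a)=+2.751e-11  f'(a)=-7.205e-01  a ← 12.115635 − (+2.751e-11/-7.205e-01) = 12.115635
iter 5: u=0.993468  f(a)=+7.105e-15  f'(a)=-7.205e-01  a ← 12.115635 − (+7.105e-15/-7.205e-01) = 12.115635
converged: |Δa| < 1e-12 after 5 iterations
sag = a·(cosh(S/(2a)) − 1) = 12.115635·(cosh(0.993468) − 1) = 6.487166
T_max/T_min = cosh(S/(2a)) = 1.535438

a=12.116 sag=6.487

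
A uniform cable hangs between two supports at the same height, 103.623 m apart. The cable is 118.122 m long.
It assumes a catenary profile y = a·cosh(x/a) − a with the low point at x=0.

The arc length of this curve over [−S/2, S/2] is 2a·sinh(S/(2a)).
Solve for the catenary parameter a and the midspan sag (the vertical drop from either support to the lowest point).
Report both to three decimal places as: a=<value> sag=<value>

seed: a₀ = √(S³/(24(L−S))) = √(103.623³/(24·14.499)) = 56.547004
iter 1: u=0.916255  f(a)=+6.209e-01  f'(a)=-5.572e-01  a ← 56.547004 − (+6.209e-01/-5.572e-01) = 57.661413
iter 2: u=0.898547  f(a)=+1.883e-02  f'(a)=-5.238e-01  a ← 57.661413 − (+1.883e-02/-5.238e-01) = 57.697360
iter 3: u=0.897987  f(a)=+1.852e-05  f'(a)=-5.228e-01  a ← 57.697360 − (+1.852e-05/-5.228e-01) = 57.697395
iter 4: u=0.897987  f(a)=+1.796e-11  f'(a)=-5.228e-01  a ← 57.697395 − (+1.796e-11/-5.228e-01) = 57.697395
converged: |Δa| < 1e-12 after 4 iterations
sag = a·(cosh(S/(2a)) − 1) = 57.697395·(cosh(0.897987) − 1) = 24.868888
T_max/T_min = cosh(S/(2a)) = 1.431023

a=57.697 sag=24.869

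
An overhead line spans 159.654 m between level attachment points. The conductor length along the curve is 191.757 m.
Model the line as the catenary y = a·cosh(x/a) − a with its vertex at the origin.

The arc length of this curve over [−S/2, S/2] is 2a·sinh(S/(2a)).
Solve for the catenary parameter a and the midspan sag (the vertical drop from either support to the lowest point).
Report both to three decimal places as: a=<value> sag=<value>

a=74.774 sag=46.815

seed: a₀ = √(S³/(24(L−S))) = √(159.654³/(24·32.103)) = 72.676043
iter 1: u=1.098395  f(a)=+1.993e+00  f'(a)=-9.947e-01  a ← 72.676043 − (+1.993e+00/-9.947e-01) = 74.679726
iter 2: u=1.068925  f(a)=+8.540e-02  f'(a)=-9.111e-01  a ← 74.679726 − (+8.540e-02/-9.111e-01) = 74.773454
iter 3: u=1.067585  f(a)=+1.723e-04  f'(a)=-9.075e-01  a ← 74.773454 − (+1.723e-04/-9.075e-01) = 74.773644
iter 4: u=1.067582  f(a)=+7.048e-10  f'(a)=-9.075e-01  a ← 74.773644 − (+7.048e-10/-9.075e-01) = 74.773644
iter 5: u=1.067582  f(a)=+2.842e-14  f'(a)=-9.075e-01  a ← 74.773644 − (+2.842e-14/-9.075e-01) = 74.773644
converged: |Δa| < 1e-12 after 5 iterations
sag = a·(cosh(S/(2a)) − 1) = 74.773644·(cosh(1.067582) − 1) = 46.814943
T_max/T_min = cosh(S/(2a)) = 1.626089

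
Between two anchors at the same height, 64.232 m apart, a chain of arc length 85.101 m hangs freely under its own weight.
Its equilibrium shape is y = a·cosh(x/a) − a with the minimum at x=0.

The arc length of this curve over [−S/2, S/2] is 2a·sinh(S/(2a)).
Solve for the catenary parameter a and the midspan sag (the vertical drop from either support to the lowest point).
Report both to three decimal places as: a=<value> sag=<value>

seed: a₀ = √(S³/(24(L−S))) = √(64.232³/(24·20.869)) = 23.002272
iter 1: u=1.396210  f(a)=+2.131e+00  f'(a)=-2.194e+00  a ← 23.002272 − (+2.131e+00/-2.194e+00) = 23.973710
iter 2: u=1.339634  f(a)=+1.424e-01  f'(a)=-1.909e+00  a ← 23.973710 − (+1.424e-01/-1.909e+00) = 24.048307
iter 3: u=1.335479  f(a)=+7.371e-04  f'(a)=-1.890e+00  a ← 24.048307 − (+7.371e-04/-1.890e+00) = 24.048697
iter 4: u=1.335457  f(a)=+1.997e-08  f'(a)=-1.890e+00  a ← 24.048697 − (+1.997e-08/-1.890e+00) = 24.048697
iter 5: u=1.335457  f(a)=-1.421e-14  f'(a)=-1.890e+00  a ← 24.048697 − (-1.421e-14/-1.890e+00) = 24.048697
converged: |Δa| < 1e-12 after 5 iterations
sag = a·(cosh(S/(2a)) − 1) = 24.048697·(cosh(1.335457) − 1) = 24.827523
T_max/T_min = cosh(S/(2a)) = 2.032385

a=24.049 sag=24.828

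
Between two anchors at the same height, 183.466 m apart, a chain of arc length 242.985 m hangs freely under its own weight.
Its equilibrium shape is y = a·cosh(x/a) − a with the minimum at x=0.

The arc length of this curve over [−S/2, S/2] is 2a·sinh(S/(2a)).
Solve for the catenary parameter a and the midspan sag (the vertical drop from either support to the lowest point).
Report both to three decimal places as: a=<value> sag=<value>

seed: a₀ = √(S³/(24(L−S))) = √(183.466³/(24·59.519)) = 65.750636
iter 1: u=1.395165  f(a)=+6.068e+00  f'(a)=-2.188e+00  a ← 65.750636 − (+6.068e+00/-2.188e+00) = 68.523855
iter 2: u=1.338702  f(a)=+4.051e-01  f'(a)=-1.905e+00  a ← 68.523855 − (+4.051e-01/-1.905e+00) = 68.736481
iter 3: u=1.334561  f(a)=+2.090e-03  f'(a)=-1.885e+00  a ← 68.736481 − (+2.090e-03/-1.885e+00) = 68.737589
iter 4: u=1.334539  f(a)=+5.628e-08  f'(a)=-1.885e+00  a ← 68.737589 − (+5.628e-08/-1.885e+00) = 68.737589
iter 5: u=1.334539  f(a)=+2.842e-14  f'(a)=-1.885e+00  a ← 68.737589 − (+2.842e-14/-1.885e+00) = 68.737589
converged: |Δa| < 1e-12 after 5 iterations
sag = a·(cosh(S/(2a)) − 1) = 68.737589·(cosh(1.334539) − 1) = 70.852108
T_max/T_min = cosh(S/(2a)) = 2.030762

a=68.738 sag=70.852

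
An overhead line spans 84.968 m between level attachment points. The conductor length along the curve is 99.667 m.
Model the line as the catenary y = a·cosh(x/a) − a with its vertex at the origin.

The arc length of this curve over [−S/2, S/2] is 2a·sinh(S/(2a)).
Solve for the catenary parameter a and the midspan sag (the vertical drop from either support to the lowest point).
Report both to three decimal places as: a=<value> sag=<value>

seed: a₀ = √(S³/(24(L−S))) = √(84.968³/(24·14.699)) = 41.699762
iter 1: u=1.018807  f(a)=+7.820e-01  f'(a)=-7.809e-01  a ← 41.699762 − (+7.820e-01/-7.809e-01) = 42.701104
iter 2: u=0.994916  f(a)=+2.905e-02  f'(a)=-7.239e-01  a ← 42.701104 − (+2.905e-02/-7.239e-01) = 42.741239
iter 3: u=0.993981  f(a)=+4.353e-05  f'(a)=-7.217e-01  a ← 42.741239 − (+4.353e-05/-7.217e-01) = 42.741300
iter 4: u=0.993980  f(a)=+9.807e-11  f'(a)=-7.217e-01  a ← 42.741300 − (+9.807e-11/-7.217e-01) = 42.741300
iter 5: u=0.993980  f(a)=+1.421e-14  f'(a)=-7.217e-01  a ← 42.741300 − (+1.421e-14/-7.217e-01) = 42.741300
converged: |Δa| < 1e-12 after 5 iterations
sag = a·(cosh(S/(2a)) − 1) = 42.741300·(cosh(0.993980) − 1) = 22.910787
T_max/T_min = cosh(S/(2a)) = 1.536034

a=42.741 sag=22.911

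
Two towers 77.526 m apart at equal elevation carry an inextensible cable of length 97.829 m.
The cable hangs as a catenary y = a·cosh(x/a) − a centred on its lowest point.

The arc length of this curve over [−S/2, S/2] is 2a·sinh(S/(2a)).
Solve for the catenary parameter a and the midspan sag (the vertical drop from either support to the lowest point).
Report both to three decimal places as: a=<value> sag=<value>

a=32.071 sag=26.420

seed: a₀ = √(S³/(24(L−S))) = √(77.526³/(24·20.303)) = 30.923265
iter 1: u=1.253522  f(a)=+1.656e+00  f'(a)=-1.531e+00  a ← 30.923265 − (+1.656e+00/-1.531e+00) = 32.004724
iter 2: u=1.211165  f(a)=+9.084e-02  f'(a)=-1.368e+00  a ← 32.004724 − (+9.084e-02/-1.368e+00) = 32.071152
iter 3: u=1.208656  f(a)=+3.085e-04  f'(a)=-1.358e+00  a ← 32.071152 − (+3.085e-04/-1.358e+00) = 32.071379
iter 4: u=1.208648  f(a)=+3.583e-09  f'(a)=-1.358e+00  a ← 32.071379 − (+3.583e-09/-1.358e+00) = 32.071379
iter 5: u=1.208648  f(a)=+0.000e+00  f'(a)=-1.358e+00  a ← 32.071379 − (+0.000e+00/-1.358e+00) = 32.071379
converged: |Δa| < 1e-12 after 5 iterations
sag = a·(cosh(S/(2a)) − 1) = 32.071379·(cosh(1.208648) − 1) = 26.419660
T_max/T_min = cosh(S/(2a)) = 1.823777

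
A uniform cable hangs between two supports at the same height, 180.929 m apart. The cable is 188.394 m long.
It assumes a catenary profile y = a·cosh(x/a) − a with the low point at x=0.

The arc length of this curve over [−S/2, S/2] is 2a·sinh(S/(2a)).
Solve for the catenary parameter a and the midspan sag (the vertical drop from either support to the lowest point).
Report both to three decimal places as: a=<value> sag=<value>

seed: a₀ = √(S³/(24(L−S))) = √(180.929³/(24·7.465)) = 181.820039
iter 1: u=0.497550  f(a)=+9.295e-02  f'(a)=-8.416e-02  a ← 181.820039 − (+9.295e-02/-8.416e-02) = 182.924378
iter 2: u=0.494546  f(a)=+8.536e-04  f'(a)=-8.263e-02  a ← 182.924378 − (+8.536e-04/-8.263e-02) = 182.934709
iter 3: u=0.494518  f(a)=+7.348e-08  f'(a)=-8.261e-02  a ← 182.934709 − (+7.348e-08/-8.261e-02) = 182.934710
iter 4: u=0.494518  f(a)=+2.842e-14  f'(a)=-8.261e-02  a ← 182.934710 − (+2.842e-14/-8.261e-02) = 182.934710
converged: |Δa| < 1e-12 after 4 iterations
sag = a·(cosh(S/(2a)) − 1) = 182.934710·(cosh(0.494518) − 1) = 22.827733
T_max/T_min = cosh(S/(2a)) = 1.124786

a=182.935 sag=22.828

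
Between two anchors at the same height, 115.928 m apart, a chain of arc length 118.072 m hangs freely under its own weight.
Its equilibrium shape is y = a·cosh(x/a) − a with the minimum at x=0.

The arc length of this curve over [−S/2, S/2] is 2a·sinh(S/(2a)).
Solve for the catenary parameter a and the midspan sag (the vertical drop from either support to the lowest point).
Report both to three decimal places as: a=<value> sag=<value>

seed: a₀ = √(S³/(24(L−S))) = √(115.928³/(24·2.144)) = 174.006112
iter 1: u=0.333115  f(a)=+1.193e-02  f'(a)=-2.492e-02  a ← 174.006112 − (+1.193e-02/-2.492e-02) = 174.484774
iter 2: u=0.332201  f(a)=+4.939e-05  f'(a)=-2.471e-02  a ← 174.484774 − (+4.939e-05/-2.471e-02) = 174.486772
iter 3: u=0.332197  f(a)=+8.549e-10  f'(a)=-2.471e-02  a ← 174.486772 − (+8.549e-10/-2.471e-02) = 174.486772
iter 4: u=0.332197  f(a)=-1.421e-14  f'(a)=-2.471e-02  a ← 174.486772 − (-1.421e-14/-2.471e-02) = 174.486772
converged: |Δa| < 1e-12 after 4 iterations
sag = a·(cosh(S/(2a)) − 1) = 174.486772·(cosh(0.332197) − 1) = 9.716602
T_max/T_min = cosh(S/(2a)) = 1.055687

a=174.487 sag=9.717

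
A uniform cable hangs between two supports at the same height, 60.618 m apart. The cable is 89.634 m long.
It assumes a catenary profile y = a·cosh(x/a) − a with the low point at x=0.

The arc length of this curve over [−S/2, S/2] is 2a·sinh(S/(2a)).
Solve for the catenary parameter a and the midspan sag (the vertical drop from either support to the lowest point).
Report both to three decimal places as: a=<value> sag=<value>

a=19.049 sag=29.648

seed: a₀ = √(S³/(24(L−S))) = √(60.618³/(24·29.016)) = 17.884550
iter 1: u=1.694703  f(a)=+4.463e+00  f'(a)=-4.278e+00  a ← 17.884550 − (+4.463e+00/-4.278e+00) = 18.927974
iter 2: u=1.601281  f(a)=+4.204e-01  f'(a)=-3.506e+00  a ← 18.927974 − (+4.204e-01/-3.506e+00) = 19.047870
iter 3: u=1.591202  f(a)=+4.587e-03  f'(a)=-3.430e+00  a ← 19.047870 − (+4.587e-03/-3.430e+00) = 19.049207
iter 4: u=1.591090  f(a)=+5.591e-07  f'(a)=-3.430e+00  a ← 19.049207 − (+5.591e-07/-3.430e+00) = 19.049207
iter 5: u=1.591090  f(a)=+0.000e+00  f'(a)=-3.430e+00  a ← 19.049207 − (+0.000e+00/-3.430e+00) = 19.049207
converged: |Δa| < 1e-12 after 5 iterations
sag = a·(cosh(S/(2a)) − 1) = 19.049207·(cosh(1.591090) − 1) = 29.648183
T_max/T_min = cosh(S/(2a)) = 2.556400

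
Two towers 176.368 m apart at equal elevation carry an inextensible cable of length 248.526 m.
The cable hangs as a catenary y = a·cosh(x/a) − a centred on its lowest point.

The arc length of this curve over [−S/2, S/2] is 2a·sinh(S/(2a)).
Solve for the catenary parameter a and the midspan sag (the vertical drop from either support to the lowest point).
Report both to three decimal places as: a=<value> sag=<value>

seed: a₀ = √(S³/(24(L−S))) = √(176.368³/(24·72.158)) = 56.283594
iter 1: u=1.566780  f(a)=+9.392e+00  f'(a)=-3.251e+00  a ← 56.283594 − (+9.392e+00/-3.251e+00) = 59.172415
iter 2: u=1.490289  f(a)=+7.716e-01  f'(a)=-2.737e+00  a ← 59.172415 − (+7.716e-01/-2.737e+00) = 59.454297
iter 3: u=1.483223  f(a)=+6.236e-03  f'(a)=-2.693e+00  a ← 59.454297 − (+6.236e-03/-2.693e+00) = 59.456613
iter 4: u=1.483166  f(a)=+4.147e-07  f'(a)=-2.693e+00  a ← 59.456613 − (+4.147e-07/-2.693e+00) = 59.456613
iter 5: u=1.483166  f(a)=-8.527e-14  f'(a)=-2.693e+00  a ← 59.456613 − (-8.527e-14/-2.693e+00) = 59.456613
converged: |Δa| < 1e-12 after 5 iterations
sag = a·(cosh(S/(2a)) − 1) = 59.456613·(cosh(1.483166) − 1) = 78.298176
T_max/T_min = cosh(S/(2a)) = 2.316896

a=59.457 sag=78.298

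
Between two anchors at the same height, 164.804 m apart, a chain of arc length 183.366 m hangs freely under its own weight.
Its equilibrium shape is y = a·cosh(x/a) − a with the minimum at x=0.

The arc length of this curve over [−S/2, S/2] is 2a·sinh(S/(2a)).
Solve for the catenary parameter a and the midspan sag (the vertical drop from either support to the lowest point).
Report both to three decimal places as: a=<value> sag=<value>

a=101.889 sag=35.177

seed: a₀ = √(S³/(24(L−S))) = √(164.804³/(24·18.562)) = 100.238283
iter 1: u=0.822061  f(a)=+6.374e-01  f'(a)=-3.960e-01  a ← 100.238283 − (+6.374e-01/-3.960e-01) = 101.847845
iter 2: u=0.809070  f(a)=+1.568e-02  f'(a)=-3.767e-01  a ← 101.847845 − (+1.568e-02/-3.767e-01) = 101.889457
iter 3: u=0.808739  f(a)=+1.001e-05  f'(a)=-3.763e-01  a ← 101.889457 − (+1.001e-05/-3.763e-01) = 101.889484
iter 4: u=0.808739  f(a)=+4.093e-12  f'(a)=-3.763e-01  a ← 101.889484 − (+4.093e-12/-3.763e-01) = 101.889484
converged: |Δa| < 1e-12 after 4 iterations
sag = a·(cosh(S/(2a)) − 1) = 101.889484·(cosh(0.808739) − 1) = 35.177067
T_max/T_min = cosh(S/(2a)) = 1.345247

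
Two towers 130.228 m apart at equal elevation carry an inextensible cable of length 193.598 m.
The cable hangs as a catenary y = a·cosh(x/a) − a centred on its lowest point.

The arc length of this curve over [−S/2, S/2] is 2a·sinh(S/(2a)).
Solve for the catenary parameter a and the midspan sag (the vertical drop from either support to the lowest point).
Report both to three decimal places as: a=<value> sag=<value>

seed: a₀ = √(S³/(24(L−S))) = √(130.228³/(24·63.370)) = 38.107379
iter 1: u=1.708698  f(a)=+9.921e+00  f'(a)=-4.404e+00  a ← 38.107379 − (+9.921e+00/-4.404e+00) = 40.360147
iter 2: u=1.613324  f(a)=+9.478e-01  f'(a)=-3.599e+00  a ← 40.360147 − (+9.478e-01/-3.599e+00) = 40.623480
iter 3: u=1.602866  f(a)=+1.067e-02  f'(a)=-3.519e+00  a ← 40.623480 − (+1.067e-02/-3.519e+00) = 40.626512
iter 4: u=1.602747  f(a)=+1.385e-06  f'(a)=-3.518e+00  a ← 40.626512 − (+1.385e-06/-3.518e+00) = 40.626512
iter 5: u=1.602747  f(a)=-2.842e-14  f'(a)=-3.518e+00  a ← 40.626512 − (-2.842e-14/-3.518e+00) = 40.626512
converged: |Δa| < 1e-12 after 5 iterations
sag = a·(cosh(S/(2a)) − 1) = 40.626512·(cosh(1.602747) − 1) = 64.352342
T_max/T_min = cosh(S/(2a)) = 2.583999

a=40.627 sag=64.352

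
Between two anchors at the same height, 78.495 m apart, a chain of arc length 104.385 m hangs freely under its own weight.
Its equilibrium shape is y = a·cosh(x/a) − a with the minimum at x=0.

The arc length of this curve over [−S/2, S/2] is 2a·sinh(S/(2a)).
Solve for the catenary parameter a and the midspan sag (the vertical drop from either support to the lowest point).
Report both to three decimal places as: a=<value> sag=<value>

seed: a₀ = √(S³/(24(L−S))) = √(78.495³/(24·25.890)) = 27.899174
iter 1: u=1.406762  f(a)=+2.686e+00  f'(a)=-2.250e+00  a ← 27.899174 − (+2.686e+00/-2.250e+00) = 29.092793
iter 2: u=1.349045  f(a)=+1.820e-01  f'(a)=-1.955e+00  a ← 29.092793 − (+1.820e-01/-1.955e+00) = 29.185895
iter 3: u=1.344742  f(a)=+9.698e-04  f'(a)=-1.934e+00  a ← 29.185895 − (+9.698e-04/-1.934e+00) = 29.186397
iter 4: u=1.344719  f(a)=+2.786e-08  f'(a)=-1.934e+00  a ← 29.186397 − (+2.786e-08/-1.934e+00) = 29.186397
iter 5: u=1.344719  f(a)=+0.000e+00  f'(a)=-1.934e+00  a ← 29.186397 − (+0.000e+00/-1.934e+00) = 29.186397
converged: |Δa| < 1e-12 after 5 iterations
sag = a·(cosh(S/(2a)) − 1) = 29.186397·(cosh(1.344719) − 1) = 30.612456
T_max/T_min = cosh(S/(2a)) = 2.048860

a=29.186 sag=30.612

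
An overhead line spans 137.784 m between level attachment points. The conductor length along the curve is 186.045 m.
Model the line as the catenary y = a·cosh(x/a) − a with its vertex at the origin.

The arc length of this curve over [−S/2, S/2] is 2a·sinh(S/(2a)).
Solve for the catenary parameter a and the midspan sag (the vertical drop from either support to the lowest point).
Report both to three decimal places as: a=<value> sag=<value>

seed: a₀ = √(S³/(24(L−S))) = √(137.784³/(24·48.261)) = 47.521966
iter 1: u=1.449687  f(a)=+5.333e+00  f'(a)=-2.491e+00  a ← 47.521966 − (+5.333e+00/-2.491e+00) = 49.662460
iter 2: u=1.387205  f(a)=+3.815e-01  f'(a)=-2.146e+00  a ← 49.662460 − (+3.815e-01/-2.146e+00) = 49.840170
iter 3: u=1.382259  f(a)=+2.284e-03  f'(a)=-2.121e+00  a ← 49.840170 − (+2.284e-03/-2.121e+00) = 49.841247
iter 4: u=1.382229  f(a)=+8.300e-08  f'(a)=-2.121e+00  a ← 49.841247 − (+8.300e-08/-2.121e+00) = 49.841247
iter 5: u=1.382229  f(a)=-2.842e-14  f'(a)=-2.121e+00  a ← 49.841247 − (-2.842e-14/-2.121e+00) = 49.841247
converged: |Δa| < 1e-12 after 5 iterations
sag = a·(cosh(S/(2a)) − 1) = 49.841247·(cosh(1.382229) − 1) = 55.692328
T_max/T_min = cosh(S/(2a)) = 2.117394

a=49.841 sag=55.692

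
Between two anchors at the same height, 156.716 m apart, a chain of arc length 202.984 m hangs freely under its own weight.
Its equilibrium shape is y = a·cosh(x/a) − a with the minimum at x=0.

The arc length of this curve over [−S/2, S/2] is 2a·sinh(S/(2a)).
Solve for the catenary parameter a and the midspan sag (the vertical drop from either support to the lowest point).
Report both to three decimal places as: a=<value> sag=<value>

a=61.322 sag=57.257

seed: a₀ = √(S³/(24(L−S))) = √(156.716³/(24·46.268)) = 58.874065
iter 1: u=1.330943  f(a)=+4.275e+00  f'(a)=-1.868e+00  a ← 58.874065 − (+4.275e+00/-1.868e+00) = 61.162205
iter 2: u=1.281151  f(a)=+2.619e-01  f'(a)=-1.646e+00  a ← 61.162205 − (+2.619e-01/-1.646e+00) = 61.321310
iter 3: u=1.277827  f(a)=+1.124e-03  f'(a)=-1.632e+00  a ← 61.321310 − (+1.124e-03/-1.632e+00) = 61.321999
iter 4: u=1.277812  f(a)=+2.092e-08  f'(a)=-1.632e+00  a ← 61.321999 − (+2.092e-08/-1.632e+00) = 61.321999
iter 5: u=1.277812  f(a)=-2.842e-14  f'(a)=-1.632e+00  a ← 61.321999 − (-2.842e-14/-1.632e+00) = 61.321999
converged: |Δa| < 1e-12 after 5 iterations
sag = a·(cosh(S/(2a)) − 1) = 61.321999·(cosh(1.277812) − 1) = 57.257146
T_max/T_min = cosh(S/(2a)) = 1.933713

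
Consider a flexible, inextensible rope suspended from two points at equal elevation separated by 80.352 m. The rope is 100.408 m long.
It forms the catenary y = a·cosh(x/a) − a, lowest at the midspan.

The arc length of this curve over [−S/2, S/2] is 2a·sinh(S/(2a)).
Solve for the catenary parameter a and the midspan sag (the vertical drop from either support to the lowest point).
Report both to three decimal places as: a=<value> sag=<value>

a=33.994 sag=26.636

seed: a₀ = √(S³/(24(L−S))) = √(80.352³/(24·20.056)) = 32.829726
iter 1: u=1.223769  f(a)=+1.556e+00  f'(a)=-1.415e+00  a ← 32.829726 − (+1.556e+00/-1.415e+00) = 33.929820
iter 2: u=1.184091  f(a)=+8.166e-02  f'(a)=-1.270e+00  a ← 33.929820 − (+8.166e-02/-1.270e+00) = 33.994121
iter 3: u=1.181851  f(a)=+2.523e-04  f'(a)=-1.262e+00  a ← 33.994121 − (+2.523e-04/-1.262e+00) = 33.994321
iter 4: u=1.181844  f(a)=+2.425e-09  f'(a)=-1.262e+00  a ← 33.994321 − (+2.425e-09/-1.262e+00) = 33.994321
iter 5: u=1.181844  f(a)=-1.421e-14  f'(a)=-1.262e+00  a ← 33.994321 − (-1.421e-14/-1.262e+00) = 33.994321
converged: |Δa| < 1e-12 after 5 iterations
sag = a·(cosh(S/(2a)) − 1) = 33.994321·(cosh(1.181844) − 1) = 26.636162
T_max/T_min = cosh(S/(2a)) = 1.783547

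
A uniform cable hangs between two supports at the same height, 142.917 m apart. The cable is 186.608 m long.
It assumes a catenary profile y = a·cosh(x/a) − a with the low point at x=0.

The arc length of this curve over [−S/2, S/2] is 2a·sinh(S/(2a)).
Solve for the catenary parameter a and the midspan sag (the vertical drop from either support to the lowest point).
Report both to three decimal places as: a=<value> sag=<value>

seed: a₀ = √(S³/(24(L−S))) = √(142.917³/(24·43.691)) = 52.762361
iter 1: u=1.354346  f(a)=+4.187e+00  f'(a)=-1.981e+00  a ← 52.762361 − (+4.187e+00/-1.981e+00) = 54.876234
iter 2: u=1.302176  f(a)=+2.647e-01  f'(a)=-1.737e+00  a ← 54.876234 − (+2.647e-01/-1.737e+00) = 55.028627
iter 3: u=1.298570  f(a)=+1.217e-03  f'(a)=-1.721e+00  a ← 55.028627 − (+1.217e-03/-1.721e+00) = 55.029334
iter 4: u=1.298553  f(a)=+2.596e-08  f'(a)=-1.721e+00  a ← 55.029334 − (+2.596e-08/-1.721e+00) = 55.029334
iter 5: u=1.298553  f(a)=-2.842e-14  f'(a)=-1.721e+00  a ← 55.029334 − (-2.842e-14/-1.721e+00) = 55.029334
converged: |Δa| < 1e-12 after 5 iterations
sag = a·(cosh(S/(2a)) − 1) = 55.029334·(cosh(1.298553) − 1) = 53.293628
T_max/T_min = cosh(S/(2a)) = 1.968459

a=55.029 sag=53.294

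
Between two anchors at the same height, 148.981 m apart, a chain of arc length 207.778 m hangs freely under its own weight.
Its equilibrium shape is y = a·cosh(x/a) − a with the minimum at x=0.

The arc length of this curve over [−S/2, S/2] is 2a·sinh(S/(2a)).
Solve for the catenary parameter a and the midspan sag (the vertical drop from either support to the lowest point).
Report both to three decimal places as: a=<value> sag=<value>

seed: a₀ = √(S³/(24(L−S))) = √(148.981³/(24·58.797)) = 48.407552
iter 1: u=1.538820  f(a)=+7.367e+00  f'(a)=-3.055e+00  a ← 48.407552 − (+7.367e+00/-3.055e+00) = 50.818798
iter 2: u=1.465806  f(a)=+5.862e-01  f'(a)=-2.587e+00  a ← 50.818798 − (+5.862e-01/-2.587e+00) = 51.045427
iter 3: u=1.459298  f(a)=+4.421e-03  f'(a)=-2.548e+00  a ← 51.045427 − (+4.421e-03/-2.548e+00) = 51.047162
iter 4: u=1.459249  f(a)=+2.557e-07  f'(a)=-2.548e+00  a ← 51.047162 − (+2.557e-07/-2.548e+00) = 51.047162
iter 5: u=1.459249  f(a)=+5.684e-14  f'(a)=-2.548e+00  a ← 51.047162 − (+5.684e-14/-2.548e+00) = 51.047162
converged: |Δa| < 1e-12 after 5 iterations
sag = a·(cosh(S/(2a)) − 1) = 51.047162·(cosh(1.459249) − 1) = 64.705752
T_max/T_min = cosh(S/(2a)) = 2.267568

a=51.047 sag=64.706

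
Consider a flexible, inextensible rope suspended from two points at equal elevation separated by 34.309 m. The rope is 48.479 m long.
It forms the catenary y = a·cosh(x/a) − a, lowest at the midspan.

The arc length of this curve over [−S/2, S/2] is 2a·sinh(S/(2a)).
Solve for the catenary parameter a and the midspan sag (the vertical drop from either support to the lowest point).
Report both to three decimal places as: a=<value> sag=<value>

a=11.517 sag=15.319

seed: a₀ = √(S³/(24(L−S))) = √(34.309³/(24·14.170)) = 10.897366
iter 1: u=1.574188  f(a)=+1.863e+00  f'(a)=-3.305e+00  a ← 10.897366 − (+1.863e+00/-3.305e+00) = 11.461074
iter 2: u=1.496762  f(a)=+1.543e-01  f'(a)=-2.778e+00  a ← 11.461074 − (+1.543e-01/-2.778e+00) = 11.516622
iter 3: u=1.489543  f(a)=+1.270e-03  f'(a)=-2.732e+00  a ← 11.516622 − (+1.270e-03/-2.732e+00) = 11.517086
iter 4: u=1.489483  f(a)=+8.760e-08  f'(a)=-2.732e+00  a ← 11.517086 − (+8.760e-08/-2.732e+00) = 11.517086
iter 5: u=1.489483  f(a)=+0.000e+00  f'(a)=-2.732e+00  a ← 11.517086 − (+0.000e+00/-2.732e+00) = 11.517086
converged: |Δa| < 1e-12 after 5 iterations
sag = a·(cosh(S/(2a)) − 1) = 11.517086·(cosh(1.489483) − 1) = 15.319393
T_max/T_min = cosh(S/(2a)) = 2.330145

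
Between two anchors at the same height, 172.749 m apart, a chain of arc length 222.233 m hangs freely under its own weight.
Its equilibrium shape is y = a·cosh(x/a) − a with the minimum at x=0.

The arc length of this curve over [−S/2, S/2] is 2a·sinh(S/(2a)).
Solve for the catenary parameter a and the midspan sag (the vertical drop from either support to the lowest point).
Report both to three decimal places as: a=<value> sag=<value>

seed: a₀ = √(S³/(24(L−S))) = √(172.749³/(24·49.484)) = 65.884809
iter 1: u=1.310993  f(a)=+4.431e+00  f'(a)=-1.777e+00  a ← 65.884809 − (+4.431e+00/-1.777e+00) = 68.378600
iter 2: u=1.263180  f(a)=+2.640e-01  f'(a)=-1.571e+00  a ← 68.378600 − (+2.640e-01/-1.571e+00) = 68.546665
iter 3: u=1.260083  f(a)=+1.068e-03  f'(a)=-1.558e+00  a ← 68.546665 − (+1.068e-03/-1.558e+00) = 68.547351
iter 4: u=1.260071  f(a)=+1.766e-08  f'(a)=-1.558e+00  a ← 68.547351 − (+1.766e-08/-1.558e+00) = 68.547351
iter 5: u=1.260071  f(a)=+5.684e-14  f'(a)=-1.558e+00  a ← 68.547351 − (+5.684e-14/-1.558e+00) = 68.547351
converged: |Δa| < 1e-12 after 5 iterations
sag = a·(cosh(S/(2a)) − 1) = 68.547351·(cosh(1.260071) − 1) = 62.011509
T_max/T_min = cosh(S/(2a)) = 1.904652

a=68.547 sag=62.012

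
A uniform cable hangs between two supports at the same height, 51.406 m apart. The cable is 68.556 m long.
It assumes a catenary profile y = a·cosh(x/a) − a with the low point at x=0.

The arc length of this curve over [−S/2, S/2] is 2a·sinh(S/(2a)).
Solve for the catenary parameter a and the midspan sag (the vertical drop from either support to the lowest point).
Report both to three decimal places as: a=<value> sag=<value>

a=19.014 sag=20.184

seed: a₀ = √(S³/(24(L−S))) = √(51.406³/(24·17.150)) = 18.166992
iter 1: u=1.414819  f(a)=+1.801e+00  f'(a)=-2.294e+00  a ← 18.166992 − (+1.801e+00/-2.294e+00) = 18.951901
iter 2: u=1.356223  f(a)=+1.233e-01  f'(a)=-1.990e+00  a ← 18.951901 − (+1.233e-01/-1.990e+00) = 19.013853
iter 3: u=1.351804  f(a)=+6.716e-04  f'(a)=-1.968e+00  a ← 19.013853 − (+6.716e-04/-1.968e+00) = 19.014195
iter 4: u=1.351780  f(a)=+2.018e-08  f'(a)=-1.968e+00  a ← 19.014195 − (+2.018e-08/-1.968e+00) = 19.014195
iter 5: u=1.351780  f(a)=+0.000e+00  f'(a)=-1.968e+00  a ← 19.014195 − (+0.000e+00/-1.968e+00) = 19.014195
converged: |Δa| < 1e-12 after 5 iterations
sag = a·(cosh(S/(2a)) − 1) = 19.014195·(cosh(1.351780) − 1) = 20.184286
T_max/T_min = cosh(S/(2a)) = 2.061538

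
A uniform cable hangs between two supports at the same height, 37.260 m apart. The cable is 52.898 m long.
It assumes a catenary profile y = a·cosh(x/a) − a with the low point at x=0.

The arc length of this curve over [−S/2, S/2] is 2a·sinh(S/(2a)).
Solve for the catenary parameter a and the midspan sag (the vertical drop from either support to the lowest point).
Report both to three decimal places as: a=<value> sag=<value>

a=12.418 sag=16.801

seed: a₀ = √(S³/(24(L−S))) = √(37.260³/(24·15.638)) = 11.739999
iter 1: u=1.586883  f(a)=+2.091e+00  f'(a)=-3.398e+00  a ← 11.739999 − (+2.091e+00/-3.398e+00) = 12.355410
iter 2: u=1.507842  f(a)=+1.757e-01  f'(a)=-2.849e+00  a ← 12.355410 − (+1.757e-01/-2.849e+00) = 12.417075
iter 3: u=1.500353  f(a)=+1.491e-03  f'(a)=-2.801e+00  a ← 12.417075 − (+1.491e-03/-2.801e+00) = 12.417607
iter 4: u=1.500289  f(a)=+1.095e-07  f'(a)=-2.801e+00  a ← 12.417607 − (+1.095e-07/-2.801e+00) = 12.417607
iter 5: u=1.500289  f(a)=+0.000e+00  f'(a)=-2.801e+00  a ← 12.417607 − (+0.000e+00/-2.801e+00) = 12.417607
converged: |Δa| < 1e-12 after 5 iterations
sag = a·(cosh(S/(2a)) − 1) = 12.417607·(cosh(1.500289) − 1) = 16.801335
T_max/T_min = cosh(S/(2a)) = 2.353025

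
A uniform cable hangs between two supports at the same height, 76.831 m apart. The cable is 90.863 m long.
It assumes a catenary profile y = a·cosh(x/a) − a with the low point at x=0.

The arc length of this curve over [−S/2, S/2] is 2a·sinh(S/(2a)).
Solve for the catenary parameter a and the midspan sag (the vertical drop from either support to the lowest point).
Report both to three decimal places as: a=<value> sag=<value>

seed: a₀ = √(S³/(24(L−S))) = √(76.831³/(24·14.032)) = 36.697740
iter 1: u=1.046808  f(a)=+7.892e-01  f'(a)=-8.519e-01  a ← 36.697740 − (+7.892e-01/-8.519e-01) = 37.624144
iter 2: u=1.021033  f(a)=+3.087e-02  f'(a)=-7.864e-01  a ← 37.624144 − (+3.087e-02/-7.864e-01) = 37.663401
iter 3: u=1.019969  f(a)=+5.150e-05  f'(a)=-7.838e-01  a ← 37.663401 − (+5.150e-05/-7.838e-01) = 37.663466
iter 4: u=1.019967  f(a)=+1.439e-10  f'(a)=-7.838e-01  a ← 37.663466 − (+1.439e-10/-7.838e-01) = 37.663466
iter 5: u=1.019967  f(a)=+0.000e+00  f'(a)=-7.838e-01  a ← 37.663466 − (+0.000e+00/-7.838e-01) = 37.663466
converged: |Δa| < 1e-12 after 5 iterations
sag = a·(cosh(S/(2a)) − 1) = 37.663466·(cosh(1.019967) − 1) = 21.349735
T_max/T_min = cosh(S/(2a)) = 1.566855

a=37.663 sag=21.350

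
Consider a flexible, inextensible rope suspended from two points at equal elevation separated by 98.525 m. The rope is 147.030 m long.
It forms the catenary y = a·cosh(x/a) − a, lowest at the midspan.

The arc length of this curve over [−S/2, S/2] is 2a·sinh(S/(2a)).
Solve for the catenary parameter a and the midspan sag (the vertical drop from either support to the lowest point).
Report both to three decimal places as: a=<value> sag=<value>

seed: a₀ = √(S³/(24(L−S))) = √(98.525³/(24·48.505)) = 28.662944
iter 1: u=1.718683  f(a)=+7.689e+00  f'(a)=-4.496e+00  a ← 28.662944 − (+7.689e+00/-4.496e+00) = 30.373238
iter 2: u=1.621905  f(a)=+7.420e-01  f'(a)=-3.666e+00  a ← 30.373238 − (+7.420e-01/-3.666e+00) = 30.575602
iter 3: u=1.611170  f(a)=+8.538e-03  f'(a)=-3.582e+00  a ← 30.575602 − (+8.538e-03/-3.582e+00) = 30.577985
iter 4: u=1.611045  f(a)=+1.159e-06  f'(a)=-3.582e+00  a ← 30.577985 − (+1.159e-06/-3.582e+00) = 30.577986
iter 5: u=1.611045  f(a)=+0.000e+00  f'(a)=-3.582e+00  a ← 30.577986 − (+0.000e+00/-3.582e+00) = 30.577986
converged: |Δa| < 1e-12 after 5 iterations
sag = a·(cosh(S/(2a)) − 1) = 30.577986·(cosh(1.611045) − 1) = 49.042793
T_max/T_min = cosh(S/(2a)) = 2.603860

a=30.578 sag=49.043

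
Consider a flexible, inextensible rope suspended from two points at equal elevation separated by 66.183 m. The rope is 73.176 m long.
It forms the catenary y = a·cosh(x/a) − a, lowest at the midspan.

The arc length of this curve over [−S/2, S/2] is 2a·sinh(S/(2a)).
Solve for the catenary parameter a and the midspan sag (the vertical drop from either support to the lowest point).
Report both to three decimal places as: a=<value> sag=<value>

seed: a₀ = √(S³/(24(L−S))) = √(66.183³/(24·6.993)) = 41.560646
iter 1: u=0.796222  f(a)=+2.250e-01  f'(a)=-3.583e-01  a ← 41.560646 − (+2.250e-01/-3.583e-01) = 42.188655
iter 2: u=0.784370  f(a)=+5.202e-03  f'(a)=-3.419e-01  a ← 42.188655 − (+5.202e-03/-3.419e-01) = 42.203869
iter 3: u=0.784087  f(a)=+2.926e-06  f'(a)=-3.416e-01  a ← 42.203869 − (+2.926e-06/-3.416e-01) = 42.203878
iter 4: u=0.784087  f(a)=+9.237e-13  f'(a)=-3.416e-01  a ← 42.203878 − (+9.237e-13/-3.416e-01) = 42.203878
converged: |Δa| < 1e-12 after 4 iterations
sag = a·(cosh(S/(2a)) − 1) = 42.203878·(cosh(0.784087) − 1) = 13.651731
T_max/T_min = cosh(S/(2a)) = 1.323471

a=42.204 sag=13.652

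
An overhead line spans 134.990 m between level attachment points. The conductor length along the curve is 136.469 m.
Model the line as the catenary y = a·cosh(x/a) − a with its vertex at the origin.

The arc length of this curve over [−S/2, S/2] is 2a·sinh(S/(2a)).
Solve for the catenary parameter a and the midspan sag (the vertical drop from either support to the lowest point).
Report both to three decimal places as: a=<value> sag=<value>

seed: a₀ = √(S³/(24(L−S))) = √(134.990³/(24·1.479)) = 263.246550
iter 1: u=0.256395  f(a)=+4.869e-03  f'(a)=-1.131e-02  a ← 263.246550 − (+4.869e-03/-1.131e-02) = 263.677025
iter 2: u=0.255976  f(a)=+1.197e-05  f'(a)=-1.126e-02  a ← 263.677025 − (+1.197e-05/-1.126e-02) = 263.678089
iter 3: u=0.255975  f(a)=+7.273e-11  f'(a)=-1.125e-02  a ← 263.678089 − (+7.273e-11/-1.125e-02) = 263.678089
iter 4: u=0.255975  f(a)=-2.842e-14  f'(a)=-1.125e-02  a ← 263.678089 − (-2.842e-14/-1.125e-02) = 263.678089
converged: |Δa| < 1e-12 after 4 iterations
sag = a·(cosh(S/(2a)) − 1) = 263.678089·(cosh(0.255975) − 1) = 8.685788
T_max/T_min = cosh(S/(2a)) = 1.032941

a=263.678 sag=8.686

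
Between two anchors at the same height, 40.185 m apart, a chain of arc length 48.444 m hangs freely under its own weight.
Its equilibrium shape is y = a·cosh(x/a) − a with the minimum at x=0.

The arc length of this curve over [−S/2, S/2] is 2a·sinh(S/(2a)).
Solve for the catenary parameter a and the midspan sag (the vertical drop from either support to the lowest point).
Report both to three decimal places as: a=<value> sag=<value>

seed: a₀ = √(S³/(24(L−S))) = √(40.185³/(24·8.259)) = 18.093667
iter 1: u=1.110471  f(a)=+5.244e-01  f'(a)=-1.031e+00  a ← 18.093667 − (+5.244e-01/-1.031e+00) = 18.602552
iter 2: u=1.080094  f(a)=+2.294e-02  f'(a)=-9.422e-01  a ← 18.602552 − (+2.294e-02/-9.422e-01) = 18.626898
iter 3: u=1.078682  f(a)=+4.833e-05  f'(a)=-9.382e-01  a ← 18.626898 − (+4.833e-05/-9.382e-01) = 18.626949
iter 4: u=1.078679  f(a)=+2.156e-10  f'(a)=-9.382e-01  a ← 18.626949 − (+2.156e-10/-9.382e-01) = 18.626949
iter 5: u=1.078679  f(a)=+0.000e+00  f'(a)=-9.382e-01  a ← 18.626949 − (+0.000e+00/-9.382e-01) = 18.626949
converged: |Δa| < 1e-12 after 5 iterations
sag = a·(cosh(S/(2a)) − 1) = 18.626949·(cosh(1.078679) − 1) = 11.929041
T_max/T_min = cosh(S/(2a)) = 1.640418

a=18.627 sag=11.929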